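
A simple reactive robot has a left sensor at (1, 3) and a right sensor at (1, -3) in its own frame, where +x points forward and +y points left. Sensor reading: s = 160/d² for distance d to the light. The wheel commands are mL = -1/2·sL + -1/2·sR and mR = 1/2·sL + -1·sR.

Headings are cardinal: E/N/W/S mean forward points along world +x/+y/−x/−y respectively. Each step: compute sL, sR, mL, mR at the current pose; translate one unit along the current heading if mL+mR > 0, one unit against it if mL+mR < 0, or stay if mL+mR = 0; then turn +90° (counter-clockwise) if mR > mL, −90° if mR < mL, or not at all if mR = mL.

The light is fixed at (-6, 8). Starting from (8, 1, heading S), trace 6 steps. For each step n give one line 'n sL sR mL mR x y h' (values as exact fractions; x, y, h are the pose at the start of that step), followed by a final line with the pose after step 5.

n=0: pose=(8,1,S); sL=160/353, sR=32/37; mL=-8608/13061, mR=-8336/13061; mL+mR=-48/37 → advance -1; mR−mL=272/13061 → turn +1·90°
n=1: pose=(8,2,E); sL=80/117, sR=80/153; mL=-400/663, mR=-40/221; mL+mR=-40/51 → advance -1; mR−mL=280/663 → turn +1·90°
n=2: pose=(7,2,N); sL=32/25, sR=160/281; mL=-6496/7025, mR=496/7025; mL+mR=-240/281 → advance -1; mR−mL=6992/7025 → turn +1·90°
n=3: pose=(7,1,W); sL=40/61, sR=1; mL=-101/122, mR=-41/61; mL+mR=-3/2 → advance -1; mR−mL=19/122 → turn +1·90°
n=4: pose=(8,1,S); sL=160/353, sR=32/37; mL=-8608/13061, mR=-8336/13061; mL+mR=-48/37 → advance -1; mR−mL=272/13061 → turn +1·90°
n=5: pose=(8,2,E); sL=80/117, sR=80/153; mL=-400/663, mR=-40/221; mL+mR=-40/51 → advance -1; mR−mL=280/663 → turn +1·90°

0 160/353 32/37 -8608/13061 -8336/13061 8 1 S
1 80/117 80/153 -400/663 -40/221 8 2 E
2 32/25 160/281 -6496/7025 496/7025 7 2 N
3 40/61 1 -101/122 -41/61 7 1 W
4 160/353 32/37 -8608/13061 -8336/13061 8 1 S
5 80/117 80/153 -400/663 -40/221 8 2 E
final 7 2 N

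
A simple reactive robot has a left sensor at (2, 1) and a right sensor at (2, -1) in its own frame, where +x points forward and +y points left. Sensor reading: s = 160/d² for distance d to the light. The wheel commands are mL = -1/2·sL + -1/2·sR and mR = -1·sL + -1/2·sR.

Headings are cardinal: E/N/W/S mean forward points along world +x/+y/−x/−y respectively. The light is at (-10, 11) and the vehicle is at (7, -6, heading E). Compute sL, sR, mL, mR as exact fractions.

left sensor world pos  = (9, -5); dL² = 617
right sensor world pos = (9, -7); dR² = 685
sL = 160/617 = 160/617
sR = 160/685 = 32/137
mL = -1/2·sL + -1/2·sR = -20832/84529
mR = -1·sL + -1/2·sR = -31792/84529

160/617 32/137 -20832/84529 -31792/84529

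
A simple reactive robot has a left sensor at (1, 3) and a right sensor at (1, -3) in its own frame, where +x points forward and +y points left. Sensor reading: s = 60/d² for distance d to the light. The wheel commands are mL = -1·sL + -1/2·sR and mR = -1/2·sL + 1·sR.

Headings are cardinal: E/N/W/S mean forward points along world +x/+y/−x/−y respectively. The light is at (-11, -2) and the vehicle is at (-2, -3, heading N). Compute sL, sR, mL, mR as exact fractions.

5/3 5/12 -15/8 -5/12

left sensor world pos  = (-5, -2); dL² = 36
right sensor world pos = (1, -2); dR² = 144
sL = 60/36 = 5/3
sR = 60/144 = 5/12
mL = -1·sL + -1/2·sR = -15/8
mR = -1/2·sL + 1·sR = -5/12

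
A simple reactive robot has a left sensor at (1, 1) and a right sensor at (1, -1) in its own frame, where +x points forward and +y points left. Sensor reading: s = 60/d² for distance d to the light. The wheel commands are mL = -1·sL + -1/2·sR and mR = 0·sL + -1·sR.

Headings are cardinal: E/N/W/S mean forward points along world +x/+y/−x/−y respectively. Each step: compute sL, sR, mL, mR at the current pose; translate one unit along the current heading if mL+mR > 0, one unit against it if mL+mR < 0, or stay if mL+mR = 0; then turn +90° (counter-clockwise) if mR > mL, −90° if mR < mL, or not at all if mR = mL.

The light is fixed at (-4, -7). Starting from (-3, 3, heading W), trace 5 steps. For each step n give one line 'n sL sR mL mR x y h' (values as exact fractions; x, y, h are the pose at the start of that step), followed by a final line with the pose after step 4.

0 20/27 60/121 -3230/3267 -60/121 -3 3 W
1 2/3 30/41 -127/123 -30/41 -2 3 S
2 20/51 60/109 -3710/5559 -60/109 -2 4 E
3 5/12 15/37 -275/444 -15/37 -3 4 N
4 20/27 60/121 -3230/3267 -60/121 -3 3 W
final -2 3 S

n=0: pose=(-3,3,W); sL=20/27, sR=60/121; mL=-3230/3267, mR=-60/121; mL+mR=-4850/3267 → advance -1; mR−mL=1610/3267 → turn +1·90°
n=1: pose=(-2,3,S); sL=2/3, sR=30/41; mL=-127/123, mR=-30/41; mL+mR=-217/123 → advance -1; mR−mL=37/123 → turn +1·90°
n=2: pose=(-2,4,E); sL=20/51, sR=60/109; mL=-3710/5559, mR=-60/109; mL+mR=-6770/5559 → advance -1; mR−mL=650/5559 → turn +1·90°
n=3: pose=(-3,4,N); sL=5/12, sR=15/37; mL=-275/444, mR=-15/37; mL+mR=-455/444 → advance -1; mR−mL=95/444 → turn +1·90°
n=4: pose=(-3,3,W); sL=20/27, sR=60/121; mL=-3230/3267, mR=-60/121; mL+mR=-4850/3267 → advance -1; mR−mL=1610/3267 → turn +1·90°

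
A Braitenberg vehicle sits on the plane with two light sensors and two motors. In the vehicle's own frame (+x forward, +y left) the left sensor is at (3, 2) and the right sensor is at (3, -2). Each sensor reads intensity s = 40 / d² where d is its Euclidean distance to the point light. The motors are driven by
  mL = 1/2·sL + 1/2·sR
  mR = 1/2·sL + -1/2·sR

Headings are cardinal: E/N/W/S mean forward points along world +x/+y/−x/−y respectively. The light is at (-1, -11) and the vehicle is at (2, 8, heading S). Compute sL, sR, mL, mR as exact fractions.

left sensor world pos  = (4, 5); dL² = 281
right sensor world pos = (0, 5); dR² = 257
sL = 40/281 = 40/281
sR = 40/257 = 40/257
mL = 1/2·sL + 1/2·sR = 10760/72217
mR = 1/2·sL + -1/2·sR = -480/72217

40/281 40/257 10760/72217 -480/72217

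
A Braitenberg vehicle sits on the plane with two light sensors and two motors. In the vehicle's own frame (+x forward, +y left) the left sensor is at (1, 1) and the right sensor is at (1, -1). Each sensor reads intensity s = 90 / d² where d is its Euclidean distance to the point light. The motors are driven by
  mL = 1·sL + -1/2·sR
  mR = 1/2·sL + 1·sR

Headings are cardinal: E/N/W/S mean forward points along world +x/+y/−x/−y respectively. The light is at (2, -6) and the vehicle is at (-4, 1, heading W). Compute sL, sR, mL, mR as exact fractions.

18/17 90/113 1269/1921 2547/1921

left sensor world pos  = (-5, 0); dL² = 85
right sensor world pos = (-5, 2); dR² = 113
sL = 90/85 = 18/17
sR = 90/113 = 90/113
mL = 1·sL + -1/2·sR = 1269/1921
mR = 1/2·sL + 1·sR = 2547/1921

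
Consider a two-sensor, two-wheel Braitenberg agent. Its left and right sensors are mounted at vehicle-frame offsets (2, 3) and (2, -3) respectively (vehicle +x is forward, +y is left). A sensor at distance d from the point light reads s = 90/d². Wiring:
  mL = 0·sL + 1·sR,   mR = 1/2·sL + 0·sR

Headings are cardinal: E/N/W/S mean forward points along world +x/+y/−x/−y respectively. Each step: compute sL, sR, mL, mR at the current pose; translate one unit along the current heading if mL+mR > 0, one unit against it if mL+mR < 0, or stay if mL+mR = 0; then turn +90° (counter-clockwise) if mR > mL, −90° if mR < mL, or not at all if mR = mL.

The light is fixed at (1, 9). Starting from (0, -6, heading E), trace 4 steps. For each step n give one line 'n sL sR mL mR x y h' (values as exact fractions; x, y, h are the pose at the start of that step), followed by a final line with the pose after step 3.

n=0: pose=(0,-6,E); sL=18/29, sR=18/65; mL=18/65, mR=9/29; mL+mR=1107/1885 → advance +1; mR−mL=63/1885 → turn +1·90°
n=1: pose=(1,-6,N); sL=45/89, sR=45/89; mL=45/89, mR=45/178; mL+mR=135/178 → advance +1; mR−mL=-45/178 → turn -1·90°
n=2: pose=(1,-5,E); sL=18/25, sR=90/293; mL=90/293, mR=9/25; mL+mR=4887/7325 → advance +1; mR−mL=387/7325 → turn +1·90°
n=3: pose=(2,-5,N); sL=45/74, sR=9/16; mL=9/16, mR=45/148; mL+mR=513/592 → advance +1; mR−mL=-153/592 → turn -1·90°

0 18/29 18/65 18/65 9/29 0 -6 E
1 45/89 45/89 45/89 45/178 1 -6 N
2 18/25 90/293 90/293 9/25 1 -5 E
3 45/74 9/16 9/16 45/148 2 -5 N
final 2 -4 E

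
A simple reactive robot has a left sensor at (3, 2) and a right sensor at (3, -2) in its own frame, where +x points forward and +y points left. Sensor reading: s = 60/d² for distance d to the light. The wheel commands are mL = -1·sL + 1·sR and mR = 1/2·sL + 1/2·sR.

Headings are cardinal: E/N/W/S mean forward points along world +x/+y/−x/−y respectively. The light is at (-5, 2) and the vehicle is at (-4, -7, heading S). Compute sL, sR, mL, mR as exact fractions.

left sensor world pos  = (-2, -10); dL² = 153
right sensor world pos = (-6, -10); dR² = 145
sL = 60/153 = 20/51
sR = 60/145 = 12/29
mL = -1·sL + 1·sR = 32/1479
mR = 1/2·sL + 1/2·sR = 596/1479

20/51 12/29 32/1479 596/1479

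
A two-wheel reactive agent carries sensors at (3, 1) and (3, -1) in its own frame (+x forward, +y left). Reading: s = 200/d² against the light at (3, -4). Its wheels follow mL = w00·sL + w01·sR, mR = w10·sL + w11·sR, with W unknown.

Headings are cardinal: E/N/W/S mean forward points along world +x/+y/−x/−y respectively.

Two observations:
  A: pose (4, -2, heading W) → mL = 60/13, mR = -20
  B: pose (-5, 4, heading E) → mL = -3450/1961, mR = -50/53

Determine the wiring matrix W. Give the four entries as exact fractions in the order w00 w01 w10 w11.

obs A: pose=(4,-2,W) → sL=40, sR=200/13, mL=60/13, mR=-20
obs B: pose=(-5,4,E) → sL=100/53, sR=100/37, mL=-3450/1961, mR=-50/53
sensor matrix S = [[40, 200/13], [100/53, 100/37]]; det S = 2016000/25493
solve [mL_A; mL_B] = S·[w00; w01] and [mR_A; mR_B] = S·[w10; w11]:
  w00 = 1/2, w01 = -1, w10 = -1/2, w11 = 0

1/2 -1 -1/2 0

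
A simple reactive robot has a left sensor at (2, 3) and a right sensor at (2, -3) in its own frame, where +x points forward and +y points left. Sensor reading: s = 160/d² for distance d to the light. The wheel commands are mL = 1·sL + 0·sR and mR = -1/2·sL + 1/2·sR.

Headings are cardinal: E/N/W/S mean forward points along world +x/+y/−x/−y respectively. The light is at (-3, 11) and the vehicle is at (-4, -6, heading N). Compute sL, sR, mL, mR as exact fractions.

160/241 160/229 160/241 960/55189

left sensor world pos  = (-7, -4); dL² = 241
right sensor world pos = (-1, -4); dR² = 229
sL = 160/241 = 160/241
sR = 160/229 = 160/229
mL = 1·sL + 0·sR = 160/241
mR = -1/2·sL + 1/2·sR = 960/55189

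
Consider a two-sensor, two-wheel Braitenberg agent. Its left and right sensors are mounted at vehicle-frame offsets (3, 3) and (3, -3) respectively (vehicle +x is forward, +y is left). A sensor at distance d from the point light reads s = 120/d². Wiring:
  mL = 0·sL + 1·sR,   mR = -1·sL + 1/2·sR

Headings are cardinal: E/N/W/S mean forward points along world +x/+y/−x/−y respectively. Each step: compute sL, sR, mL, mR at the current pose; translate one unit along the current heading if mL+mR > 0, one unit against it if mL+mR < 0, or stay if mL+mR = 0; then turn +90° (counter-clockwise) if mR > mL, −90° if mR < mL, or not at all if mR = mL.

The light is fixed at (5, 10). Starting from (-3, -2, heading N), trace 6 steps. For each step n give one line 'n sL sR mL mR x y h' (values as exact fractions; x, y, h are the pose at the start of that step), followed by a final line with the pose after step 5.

n=0: pose=(-3,-2,N); sL=60/101, sR=60/53; mL=60/53, mR=-150/5353; mL+mR=5910/5353 → advance +1; mR−mL=-6210/5353 → turn -1·90°
n=1: pose=(-3,-1,E); sL=120/89, sR=120/221; mL=120/221, mR=-21180/19669; mL+mR=-10500/19669 → advance -1; mR−mL=-31860/19669 → turn -1·90°
n=2: pose=(-4,-1,S); sL=15/29, sR=6/17; mL=6/17, mR=-168/493; mL+mR=6/493 → advance +1; mR−mL=-342/493 → turn -1·90°
n=3: pose=(-4,-2,W); sL=40/123, sR=8/15; mL=8/15, mR=-12/205; mL+mR=292/615 → advance +1; mR−mL=-364/615 → turn -1·90°
n=4: pose=(-5,-2,N); sL=12/25, sR=12/13; mL=12/13, mR=-6/325; mL+mR=294/325 → advance +1; mR−mL=-306/325 → turn -1·90°
n=5: pose=(-5,-1,E); sL=120/113, sR=24/49; mL=24/49, mR=-4524/5537; mL+mR=-1812/5537 → advance -1; mR−mL=-7236/5537 → turn -1·90°

0 60/101 60/53 60/53 -150/5353 -3 -2 N
1 120/89 120/221 120/221 -21180/19669 -3 -1 E
2 15/29 6/17 6/17 -168/493 -4 -1 S
3 40/123 8/15 8/15 -12/205 -4 -2 W
4 12/25 12/13 12/13 -6/325 -5 -2 N
5 120/113 24/49 24/49 -4524/5537 -5 -1 E
final -6 -1 S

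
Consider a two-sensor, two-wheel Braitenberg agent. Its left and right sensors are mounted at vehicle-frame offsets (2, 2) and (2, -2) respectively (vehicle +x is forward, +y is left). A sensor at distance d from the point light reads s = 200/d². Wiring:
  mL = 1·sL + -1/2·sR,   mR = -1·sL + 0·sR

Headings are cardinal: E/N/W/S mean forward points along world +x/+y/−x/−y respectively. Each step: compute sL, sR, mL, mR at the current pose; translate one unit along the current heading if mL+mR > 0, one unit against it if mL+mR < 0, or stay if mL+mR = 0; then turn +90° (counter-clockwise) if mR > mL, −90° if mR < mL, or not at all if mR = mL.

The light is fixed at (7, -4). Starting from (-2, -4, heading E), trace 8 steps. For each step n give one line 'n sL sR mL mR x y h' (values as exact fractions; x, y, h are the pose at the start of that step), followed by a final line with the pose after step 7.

n=0: pose=(-2,-4,E); sL=200/53, sR=200/53; mL=100/53, mR=-200/53; mL+mR=-100/53 → advance -1; mR−mL=-300/53 → turn -1·90°
n=1: pose=(-3,-4,S); sL=50/17, sR=50/37; mL=1425/629, mR=-50/17; mL+mR=-25/37 → advance -1; mR−mL=-3275/629 → turn -1·90°
n=2: pose=(-3,-3,W); sL=40/29, sR=200/153; mL=3220/4437, mR=-40/29; mL+mR=-100/153 → advance -1; mR−mL=-9340/4437 → turn -1·90°
n=3: pose=(-2,-3,N); sL=20/13, sR=100/29; mL=-70/377, mR=-20/13; mL+mR=-50/29 → advance -1; mR−mL=-510/377 → turn -1·90°
n=4: pose=(-2,-4,E); sL=200/53, sR=200/53; mL=100/53, mR=-200/53; mL+mR=-100/53 → advance -1; mR−mL=-300/53 → turn -1·90°
n=5: pose=(-3,-4,S); sL=50/17, sR=50/37; mL=1425/629, mR=-50/17; mL+mR=-25/37 → advance -1; mR−mL=-3275/629 → turn -1·90°
n=6: pose=(-3,-3,W); sL=40/29, sR=200/153; mL=3220/4437, mR=-40/29; mL+mR=-100/153 → advance -1; mR−mL=-9340/4437 → turn -1·90°
n=7: pose=(-2,-3,N); sL=20/13, sR=100/29; mL=-70/377, mR=-20/13; mL+mR=-50/29 → advance -1; mR−mL=-510/377 → turn -1·90°

0 200/53 200/53 100/53 -200/53 -2 -4 E
1 50/17 50/37 1425/629 -50/17 -3 -4 S
2 40/29 200/153 3220/4437 -40/29 -3 -3 W
3 20/13 100/29 -70/377 -20/13 -2 -3 N
4 200/53 200/53 100/53 -200/53 -2 -4 E
5 50/17 50/37 1425/629 -50/17 -3 -4 S
6 40/29 200/153 3220/4437 -40/29 -3 -3 W
7 20/13 100/29 -70/377 -20/13 -2 -3 N
final -2 -4 E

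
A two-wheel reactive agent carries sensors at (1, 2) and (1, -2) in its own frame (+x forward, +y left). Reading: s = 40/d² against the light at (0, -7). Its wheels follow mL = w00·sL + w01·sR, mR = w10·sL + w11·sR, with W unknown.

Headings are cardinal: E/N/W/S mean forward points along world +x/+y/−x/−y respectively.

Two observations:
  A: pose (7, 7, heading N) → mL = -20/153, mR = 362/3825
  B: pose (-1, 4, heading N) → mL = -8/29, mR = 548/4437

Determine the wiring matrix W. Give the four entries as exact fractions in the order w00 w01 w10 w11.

obs A: pose=(7,7,N) → sL=4/25, sR=20/153, mL=-20/153, mR=362/3825
obs B: pose=(-1,4,N) → sL=40/153, sR=8/29, mL=-8/29, mR=548/4437
sensor matrix S = [[4/25, 20/153], [40/153, 8/29]]; det S = 169088/16971525
solve [mL_A; mL_B] = S·[w00; w01] and [mR_A; mR_B] = S·[w10; w11]:
  w00 = 0, w01 = -1, w10 = 1, w11 = -1/2

0 -1 1 -1/2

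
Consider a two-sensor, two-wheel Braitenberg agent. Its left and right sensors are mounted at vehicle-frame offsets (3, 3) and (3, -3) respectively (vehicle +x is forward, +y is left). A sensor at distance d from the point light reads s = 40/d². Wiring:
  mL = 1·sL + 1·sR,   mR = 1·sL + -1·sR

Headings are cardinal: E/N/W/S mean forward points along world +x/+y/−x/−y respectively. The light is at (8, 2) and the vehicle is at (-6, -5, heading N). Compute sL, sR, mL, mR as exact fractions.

8/61 40/137 3536/8357 -1344/8357

left sensor world pos  = (-9, -2); dL² = 305
right sensor world pos = (-3, -2); dR² = 137
sL = 40/305 = 8/61
sR = 40/137 = 40/137
mL = 1·sL + 1·sR = 3536/8357
mR = 1·sL + -1·sR = -1344/8357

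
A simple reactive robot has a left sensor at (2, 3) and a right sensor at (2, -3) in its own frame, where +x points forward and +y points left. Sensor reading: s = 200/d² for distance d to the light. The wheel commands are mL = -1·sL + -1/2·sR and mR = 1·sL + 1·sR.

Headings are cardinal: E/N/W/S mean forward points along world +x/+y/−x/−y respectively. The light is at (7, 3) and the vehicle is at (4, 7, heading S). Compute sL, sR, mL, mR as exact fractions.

left sensor world pos  = (7, 5); dL² = 4
right sensor world pos = (1, 5); dR² = 40
sL = 200/4 = 50
sR = 200/40 = 5
mL = -1·sL + -1/2·sR = -105/2
mR = 1·sL + 1·sR = 55

50 5 -105/2 55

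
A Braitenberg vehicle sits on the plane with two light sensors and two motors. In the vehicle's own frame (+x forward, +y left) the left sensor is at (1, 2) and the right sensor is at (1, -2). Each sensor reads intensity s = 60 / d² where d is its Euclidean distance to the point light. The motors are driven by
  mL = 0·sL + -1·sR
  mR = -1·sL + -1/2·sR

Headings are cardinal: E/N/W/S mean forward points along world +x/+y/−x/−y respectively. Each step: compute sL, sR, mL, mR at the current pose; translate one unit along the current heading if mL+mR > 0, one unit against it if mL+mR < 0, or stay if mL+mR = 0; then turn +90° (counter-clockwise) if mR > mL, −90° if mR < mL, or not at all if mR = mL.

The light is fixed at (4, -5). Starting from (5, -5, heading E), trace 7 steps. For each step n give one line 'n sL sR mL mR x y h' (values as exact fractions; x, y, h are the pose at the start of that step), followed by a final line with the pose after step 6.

0 15/2 15/2 -15/2 -45/4 5 -5 E
1 12 12 -12 -18 4 -5 S
2 30 6 -6 -33 4 -4 W
3 12 60/13 -60/13 -186/13 5 -4 N
4 15/2 15/2 -15/2 -45/4 5 -5 E
5 12 12 -12 -18 4 -5 S
6 30 6 -6 -33 4 -4 W
final 5 -4 N

n=0: pose=(5,-5,E); sL=15/2, sR=15/2; mL=-15/2, mR=-45/4; mL+mR=-75/4 → advance -1; mR−mL=-15/4 → turn -1·90°
n=1: pose=(4,-5,S); sL=12, sR=12; mL=-12, mR=-18; mL+mR=-30 → advance -1; mR−mL=-6 → turn -1·90°
n=2: pose=(4,-4,W); sL=30, sR=6; mL=-6, mR=-33; mL+mR=-39 → advance -1; mR−mL=-27 → turn -1·90°
n=3: pose=(5,-4,N); sL=12, sR=60/13; mL=-60/13, mR=-186/13; mL+mR=-246/13 → advance -1; mR−mL=-126/13 → turn -1·90°
n=4: pose=(5,-5,E); sL=15/2, sR=15/2; mL=-15/2, mR=-45/4; mL+mR=-75/4 → advance -1; mR−mL=-15/4 → turn -1·90°
n=5: pose=(4,-5,S); sL=12, sR=12; mL=-12, mR=-18; mL+mR=-30 → advance -1; mR−mL=-6 → turn -1·90°
n=6: pose=(4,-4,W); sL=30, sR=6; mL=-6, mR=-33; mL+mR=-39 → advance -1; mR−mL=-27 → turn -1·90°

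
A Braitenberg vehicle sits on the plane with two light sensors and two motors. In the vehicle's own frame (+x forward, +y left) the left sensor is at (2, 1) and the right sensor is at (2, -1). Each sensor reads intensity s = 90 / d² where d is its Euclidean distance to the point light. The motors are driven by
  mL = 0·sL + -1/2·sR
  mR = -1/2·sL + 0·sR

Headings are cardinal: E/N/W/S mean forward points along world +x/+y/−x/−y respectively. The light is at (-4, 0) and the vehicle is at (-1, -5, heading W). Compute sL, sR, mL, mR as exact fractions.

left sensor world pos  = (-3, -6); dL² = 37
right sensor world pos = (-3, -4); dR² = 17
sL = 90/37 = 90/37
sR = 90/17 = 90/17
mL = 0·sL + -1/2·sR = -45/17
mR = -1/2·sL + 0·sR = -45/37

90/37 90/17 -45/17 -45/37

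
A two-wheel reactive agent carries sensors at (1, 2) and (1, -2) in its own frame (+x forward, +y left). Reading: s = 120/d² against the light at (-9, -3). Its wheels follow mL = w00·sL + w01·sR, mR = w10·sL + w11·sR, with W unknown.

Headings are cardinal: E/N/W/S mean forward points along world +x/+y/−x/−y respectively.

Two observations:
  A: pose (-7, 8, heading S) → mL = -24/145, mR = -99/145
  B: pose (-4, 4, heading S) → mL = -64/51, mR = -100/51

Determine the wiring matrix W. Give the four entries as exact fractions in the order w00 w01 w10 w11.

1 -1 1/2 -1

obs A: pose=(-7,8,S) → sL=30/29, sR=6/5, mL=-24/145, mR=-99/145
obs B: pose=(-4,4,S) → sL=24/17, sR=8/3, mL=-64/51, mR=-100/51
sensor matrix S = [[30/29, 6/5], [24/17, 8/3]]; det S = 2624/2465
solve [mL_A; mL_B] = S·[w00; w01] and [mR_A; mR_B] = S·[w10; w11]:
  w00 = 1, w01 = -1, w10 = 1/2, w11 = -1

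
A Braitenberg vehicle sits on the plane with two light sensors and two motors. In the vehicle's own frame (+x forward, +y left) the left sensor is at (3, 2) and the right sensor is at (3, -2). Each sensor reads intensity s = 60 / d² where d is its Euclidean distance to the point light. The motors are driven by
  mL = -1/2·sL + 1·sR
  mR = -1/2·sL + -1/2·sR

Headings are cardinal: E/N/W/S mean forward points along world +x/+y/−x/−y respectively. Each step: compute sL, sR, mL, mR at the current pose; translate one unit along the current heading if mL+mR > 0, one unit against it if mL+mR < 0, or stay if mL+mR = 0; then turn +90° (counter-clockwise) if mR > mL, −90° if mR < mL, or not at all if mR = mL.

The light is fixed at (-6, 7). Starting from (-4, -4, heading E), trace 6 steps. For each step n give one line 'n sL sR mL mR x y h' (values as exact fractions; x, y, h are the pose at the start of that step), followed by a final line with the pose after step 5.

n=0: pose=(-4,-4,E); sL=30/53, sR=30/97; mL=135/5141, mR=-2250/5141; mL+mR=-2115/5141 → advance -1; mR−mL=-45/97 → turn -1·90°
n=1: pose=(-5,-4,S); sL=12/41, sR=60/197; mL=1278/8077, mR=-2412/8077; mL+mR=-1134/8077 → advance -1; mR−mL=-90/197 → turn -1·90°
n=2: pose=(-5,-3,W); sL=15/37, sR=15/17; mL=855/1258, mR=-405/629; mL+mR=45/1258 → advance +1; mR−mL=-45/34 → turn -1·90°
n=3: pose=(-6,-3,N); sL=60/53, sR=60/53; mL=30/53, mR=-60/53; mL+mR=-30/53 → advance -1; mR−mL=-90/53 → turn -1·90°
n=4: pose=(-6,-4,E); sL=2/3, sR=30/89; mL=1/267, mR=-134/267; mL+mR=-133/267 → advance -1; mR−mL=-45/89 → turn -1·90°
n=5: pose=(-7,-4,S); sL=60/197, sR=12/41; mL=1134/8077, mR=-2412/8077; mL+mR=-1278/8077 → advance -1; mR−mL=-18/41 → turn -1·90°

0 30/53 30/97 135/5141 -2250/5141 -4 -4 E
1 12/41 60/197 1278/8077 -2412/8077 -5 -4 S
2 15/37 15/17 855/1258 -405/629 -5 -3 W
3 60/53 60/53 30/53 -60/53 -6 -3 N
4 2/3 30/89 1/267 -134/267 -6 -4 E
5 60/197 12/41 1134/8077 -2412/8077 -7 -4 S
final -7 -3 W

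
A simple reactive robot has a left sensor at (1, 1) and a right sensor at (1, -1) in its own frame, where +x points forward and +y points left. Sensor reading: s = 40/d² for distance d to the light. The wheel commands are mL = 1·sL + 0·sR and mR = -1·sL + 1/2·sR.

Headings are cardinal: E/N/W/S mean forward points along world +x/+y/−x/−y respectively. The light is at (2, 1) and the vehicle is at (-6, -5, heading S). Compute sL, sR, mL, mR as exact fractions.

left sensor world pos  = (-5, -6); dL² = 98
right sensor world pos = (-7, -6); dR² = 130
sL = 40/98 = 20/49
sR = 40/130 = 4/13
mL = 1·sL + 0·sR = 20/49
mR = -1·sL + 1/2·sR = -162/637

20/49 4/13 20/49 -162/637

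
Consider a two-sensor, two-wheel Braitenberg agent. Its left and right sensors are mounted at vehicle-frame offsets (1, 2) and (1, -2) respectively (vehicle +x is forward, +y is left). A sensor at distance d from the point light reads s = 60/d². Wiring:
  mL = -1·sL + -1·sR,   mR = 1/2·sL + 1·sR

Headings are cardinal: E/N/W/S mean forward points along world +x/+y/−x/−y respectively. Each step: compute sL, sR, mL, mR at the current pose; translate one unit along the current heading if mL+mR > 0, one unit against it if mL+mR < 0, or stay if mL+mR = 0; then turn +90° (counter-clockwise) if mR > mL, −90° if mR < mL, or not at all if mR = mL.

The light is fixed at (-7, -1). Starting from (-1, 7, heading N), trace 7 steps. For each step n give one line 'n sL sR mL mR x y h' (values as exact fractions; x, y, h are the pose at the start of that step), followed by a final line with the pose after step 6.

n=0: pose=(-1,7,N); sL=60/97, sR=12/29; mL=-2904/2813, mR=2034/2813; mL+mR=-30/97 → advance -1; mR−mL=4938/2813 → turn +1·90°
n=1: pose=(-1,6,W); sL=6/5, sR=30/53; mL=-468/265, mR=309/265; mL+mR=-3/5 → advance -1; mR−mL=777/265 → turn +1·90°
n=2: pose=(0,6,S); sL=20/39, sR=60/61; mL=-3560/2379, mR=2950/2379; mL+mR=-10/39 → advance -1; mR−mL=2170/793 → turn +1·90°
n=3: pose=(0,7,E); sL=15/41, sR=3/5; mL=-198/205, mR=321/410; mL+mR=-15/82 → advance -1; mR−mL=717/410 → turn +1·90°
n=4: pose=(-1,7,N); sL=60/97, sR=12/29; mL=-2904/2813, mR=2034/2813; mL+mR=-30/97 → advance -1; mR−mL=4938/2813 → turn +1·90°
n=5: pose=(-1,6,W); sL=6/5, sR=30/53; mL=-468/265, mR=309/265; mL+mR=-3/5 → advance -1; mR−mL=777/265 → turn +1·90°
n=6: pose=(0,6,S); sL=20/39, sR=60/61; mL=-3560/2379, mR=2950/2379; mL+mR=-10/39 → advance -1; mR−mL=2170/793 → turn +1·90°

0 60/97 12/29 -2904/2813 2034/2813 -1 7 N
1 6/5 30/53 -468/265 309/265 -1 6 W
2 20/39 60/61 -3560/2379 2950/2379 0 6 S
3 15/41 3/5 -198/205 321/410 0 7 E
4 60/97 12/29 -2904/2813 2034/2813 -1 7 N
5 6/5 30/53 -468/265 309/265 -1 6 W
6 20/39 60/61 -3560/2379 2950/2379 0 6 S
final 0 7 E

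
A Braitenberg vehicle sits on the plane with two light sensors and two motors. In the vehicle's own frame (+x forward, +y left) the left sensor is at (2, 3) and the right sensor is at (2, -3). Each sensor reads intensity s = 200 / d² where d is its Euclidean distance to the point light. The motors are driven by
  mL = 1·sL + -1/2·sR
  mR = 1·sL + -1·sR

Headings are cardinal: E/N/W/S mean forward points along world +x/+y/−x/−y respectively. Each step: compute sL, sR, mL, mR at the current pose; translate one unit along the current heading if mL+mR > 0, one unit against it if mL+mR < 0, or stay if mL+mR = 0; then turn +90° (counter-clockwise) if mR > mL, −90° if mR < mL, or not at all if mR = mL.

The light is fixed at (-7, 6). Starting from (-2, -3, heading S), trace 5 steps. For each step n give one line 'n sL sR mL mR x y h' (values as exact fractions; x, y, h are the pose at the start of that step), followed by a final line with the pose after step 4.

n=0: pose=(-2,-3,S); sL=40/37, sR=8/5; mL=52/185, mR=-96/185; mL+mR=-44/185 → advance -1; mR−mL=-4/5 → turn -1·90°
n=1: pose=(-2,-2,W); sL=20/13, sR=100/17; mL=-310/221, mR=-960/221; mL+mR=-1270/221 → advance -1; mR−mL=-50/17 → turn -1·90°
n=2: pose=(-1,-2,N); sL=40/9, sR=200/117; mL=140/39, mR=320/117; mL+mR=740/117 → advance +1; mR−mL=-100/117 → turn -1·90°
n=3: pose=(-1,-1,E); sL=5/2, sR=50/41; mL=155/82, mR=105/82; mL+mR=130/41 → advance +1; mR−mL=-25/41 → turn -1·90°
n=4: pose=(0,-1,S); sL=200/181, sR=200/97; mL=1300/17557, mR=-16800/17557; mL+mR=-15500/17557 → advance -1; mR−mL=-100/97 → turn -1·90°

0 40/37 8/5 52/185 -96/185 -2 -3 S
1 20/13 100/17 -310/221 -960/221 -2 -2 W
2 40/9 200/117 140/39 320/117 -1 -2 N
3 5/2 50/41 155/82 105/82 -1 -1 E
4 200/181 200/97 1300/17557 -16800/17557 0 -1 S
final 0 0 W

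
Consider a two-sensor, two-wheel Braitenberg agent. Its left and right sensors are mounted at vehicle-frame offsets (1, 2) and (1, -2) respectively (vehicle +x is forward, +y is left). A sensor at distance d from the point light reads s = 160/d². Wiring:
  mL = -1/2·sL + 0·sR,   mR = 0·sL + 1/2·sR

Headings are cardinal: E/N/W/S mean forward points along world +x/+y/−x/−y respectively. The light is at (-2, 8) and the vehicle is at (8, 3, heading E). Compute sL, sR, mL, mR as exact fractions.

16/13 16/17 -8/13 8/17

left sensor world pos  = (9, 5); dL² = 130
right sensor world pos = (9, 1); dR² = 170
sL = 160/130 = 16/13
sR = 160/170 = 16/17
mL = -1/2·sL + 0·sR = -8/13
mR = 0·sL + 1/2·sR = 8/17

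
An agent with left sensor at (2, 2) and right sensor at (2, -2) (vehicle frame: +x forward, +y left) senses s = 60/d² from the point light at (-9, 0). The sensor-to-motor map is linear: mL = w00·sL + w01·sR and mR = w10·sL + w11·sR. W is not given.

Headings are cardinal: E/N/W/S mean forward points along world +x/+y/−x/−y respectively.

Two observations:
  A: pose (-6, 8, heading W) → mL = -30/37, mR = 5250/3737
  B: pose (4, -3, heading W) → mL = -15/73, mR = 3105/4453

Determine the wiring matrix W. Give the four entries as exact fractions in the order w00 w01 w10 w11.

-1/2 0 1/2 1

obs A: pose=(-6,8,W) → sL=60/37, sR=60/101, mL=-30/37, mR=5250/3737
obs B: pose=(4,-3,W) → sL=30/73, sR=30/61, mL=-15/73, mR=3105/4453
sensor matrix S = [[60/37, 60/101], [30/73, 30/61]]; det S = 9208800/16640861
solve [mL_A; mL_B] = S·[w00; w01] and [mR_A; mR_B] = S·[w10; w11]:
  w00 = -1/2, w01 = 0, w10 = 1/2, w11 = 1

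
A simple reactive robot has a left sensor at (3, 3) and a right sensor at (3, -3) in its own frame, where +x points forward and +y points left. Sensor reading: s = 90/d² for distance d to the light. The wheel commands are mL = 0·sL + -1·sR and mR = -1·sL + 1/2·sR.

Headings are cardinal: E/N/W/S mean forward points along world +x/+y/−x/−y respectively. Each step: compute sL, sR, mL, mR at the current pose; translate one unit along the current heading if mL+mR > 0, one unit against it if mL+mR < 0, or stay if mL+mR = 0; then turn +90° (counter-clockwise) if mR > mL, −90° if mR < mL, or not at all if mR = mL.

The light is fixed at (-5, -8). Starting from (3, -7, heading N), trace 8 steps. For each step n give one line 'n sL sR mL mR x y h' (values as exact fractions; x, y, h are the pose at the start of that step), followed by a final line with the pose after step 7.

0 90/41 90/137 -90/137 -10485/5617 3 -7 N
1 9/13 9/13 -9/13 -9/26 3 -8 E
2 18/5 90/109 -90/109 -1737/545 2 -8 N
3 45/52 45/58 -45/58 -180/377 2 -9 E
4 90/13 18/17 -18/17 -1413/221 1 -9 N
5 45/41 45/53 -45/53 -2925/4346 1 -10 E
6 18 18/13 -18/13 -225/13 0 -10 N
7 45/32 9/10 -9/10 -153/160 0 -11 E
final -1 -11 S

n=0: pose=(3,-7,N); sL=90/41, sR=90/137; mL=-90/137, mR=-10485/5617; mL+mR=-14175/5617 → advance -1; mR−mL=-6795/5617 → turn -1·90°
n=1: pose=(3,-8,E); sL=9/13, sR=9/13; mL=-9/13, mR=-9/26; mL+mR=-27/26 → advance -1; mR−mL=9/26 → turn +1·90°
n=2: pose=(2,-8,N); sL=18/5, sR=90/109; mL=-90/109, mR=-1737/545; mL+mR=-2187/545 → advance -1; mR−mL=-1287/545 → turn -1·90°
n=3: pose=(2,-9,E); sL=45/52, sR=45/58; mL=-45/58, mR=-180/377; mL+mR=-945/754 → advance -1; mR−mL=225/754 → turn +1·90°
n=4: pose=(1,-9,N); sL=90/13, sR=18/17; mL=-18/17, mR=-1413/221; mL+mR=-1647/221 → advance -1; mR−mL=-1179/221 → turn -1·90°
n=5: pose=(1,-10,E); sL=45/41, sR=45/53; mL=-45/53, mR=-2925/4346; mL+mR=-6615/4346 → advance -1; mR−mL=765/4346 → turn +1·90°
n=6: pose=(0,-10,N); sL=18, sR=18/13; mL=-18/13, mR=-225/13; mL+mR=-243/13 → advance -1; mR−mL=-207/13 → turn -1·90°
n=7: pose=(0,-11,E); sL=45/32, sR=9/10; mL=-9/10, mR=-153/160; mL+mR=-297/160 → advance -1; mR−mL=-9/160 → turn -1·90°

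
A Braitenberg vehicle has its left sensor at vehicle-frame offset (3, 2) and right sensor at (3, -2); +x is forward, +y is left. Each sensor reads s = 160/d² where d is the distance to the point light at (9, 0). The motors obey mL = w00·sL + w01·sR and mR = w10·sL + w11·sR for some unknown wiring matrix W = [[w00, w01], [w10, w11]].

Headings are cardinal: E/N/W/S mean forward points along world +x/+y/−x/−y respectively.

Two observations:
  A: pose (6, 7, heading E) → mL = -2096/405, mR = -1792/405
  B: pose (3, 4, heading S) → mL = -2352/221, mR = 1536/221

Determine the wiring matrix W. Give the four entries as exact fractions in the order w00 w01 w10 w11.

obs A: pose=(6,7,E) → sL=160/81, sR=32/5, mL=-2096/405, mR=-1792/405
obs B: pose=(3,4,S) → sL=160/17, sR=32/13, mL=-2352/221, mR=1536/221
sensor matrix S = [[160/81, 32/5], [160/17, 32/13]]; det S = -991232/17901
solve [mL_A; mL_B] = S·[w00; w01] and [mR_A; mR_B] = S·[w10; w11]:
  w00 = -1, w01 = -1/2, w10 = 1, w11 = -1

-1 -1/2 1 -1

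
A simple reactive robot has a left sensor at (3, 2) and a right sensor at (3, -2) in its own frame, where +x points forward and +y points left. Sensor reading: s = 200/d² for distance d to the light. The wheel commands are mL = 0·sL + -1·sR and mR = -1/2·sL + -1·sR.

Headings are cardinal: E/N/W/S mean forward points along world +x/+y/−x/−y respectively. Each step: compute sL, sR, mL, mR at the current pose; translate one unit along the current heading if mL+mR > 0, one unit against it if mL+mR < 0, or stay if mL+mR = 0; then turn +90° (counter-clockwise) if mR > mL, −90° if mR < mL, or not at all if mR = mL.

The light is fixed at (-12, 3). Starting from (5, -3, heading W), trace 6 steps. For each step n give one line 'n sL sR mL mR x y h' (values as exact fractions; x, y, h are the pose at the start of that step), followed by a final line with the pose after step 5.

n=0: pose=(5,-3,W); sL=10/13, sR=50/53; mL=-50/53, mR=-915/689; mL+mR=-1565/689 → advance -1; mR−mL=-5/13 → turn -1·90°
n=1: pose=(6,-3,N); sL=40/53, sR=200/409; mL=-200/409, mR=-18780/21677; mL+mR=-29380/21677 → advance -1; mR−mL=-20/53 → turn -1·90°
n=2: pose=(6,-4,E); sL=100/233, sR=100/261; mL=-100/261, mR=-36350/60813; mL+mR=-59650/60813 → advance -1; mR−mL=-50/233 → turn -1·90°
n=3: pose=(5,-4,S); sL=200/461, sR=8/13; mL=-8/13, mR=-4988/5993; mL+mR=-8676/5993 → advance -1; mR−mL=-100/461 → turn -1·90°
n=4: pose=(5,-3,W); sL=10/13, sR=50/53; mL=-50/53, mR=-915/689; mL+mR=-1565/689 → advance -1; mR−mL=-5/13 → turn -1·90°
n=5: pose=(6,-3,N); sL=40/53, sR=200/409; mL=-200/409, mR=-18780/21677; mL+mR=-29380/21677 → advance -1; mR−mL=-20/53 → turn -1·90°

0 10/13 50/53 -50/53 -915/689 5 -3 W
1 40/53 200/409 -200/409 -18780/21677 6 -3 N
2 100/233 100/261 -100/261 -36350/60813 6 -4 E
3 200/461 8/13 -8/13 -4988/5993 5 -4 S
4 10/13 50/53 -50/53 -915/689 5 -3 W
5 40/53 200/409 -200/409 -18780/21677 6 -3 N
final 6 -4 E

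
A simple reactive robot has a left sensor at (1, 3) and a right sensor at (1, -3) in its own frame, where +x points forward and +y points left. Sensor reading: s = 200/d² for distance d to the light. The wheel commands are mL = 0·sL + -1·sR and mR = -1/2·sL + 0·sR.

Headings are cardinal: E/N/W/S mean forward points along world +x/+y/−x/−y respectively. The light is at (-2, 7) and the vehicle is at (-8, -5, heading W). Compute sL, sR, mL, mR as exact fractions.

100/137 20/13 -20/13 -50/137

left sensor world pos  = (-9, -8); dL² = 274
right sensor world pos = (-9, -2); dR² = 130
sL = 200/274 = 100/137
sR = 200/130 = 20/13
mL = 0·sL + -1·sR = -20/13
mR = -1/2·sL + 0·sR = -50/137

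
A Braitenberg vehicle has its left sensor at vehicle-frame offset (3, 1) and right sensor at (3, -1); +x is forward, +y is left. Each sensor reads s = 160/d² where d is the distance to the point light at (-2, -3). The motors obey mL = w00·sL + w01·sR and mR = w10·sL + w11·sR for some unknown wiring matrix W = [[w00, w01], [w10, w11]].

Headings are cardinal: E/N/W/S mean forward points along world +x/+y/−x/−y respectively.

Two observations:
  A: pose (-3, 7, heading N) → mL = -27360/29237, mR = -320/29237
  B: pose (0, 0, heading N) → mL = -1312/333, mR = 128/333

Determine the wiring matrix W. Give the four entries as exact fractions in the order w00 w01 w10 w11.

obs A: pose=(-3,7,N) → sL=160/173, sR=160/169, mL=-27360/29237, mR=-320/29237
obs B: pose=(0,0,N) → sL=160/37, sR=32/9, mL=-1312/333, mR=128/333
sensor matrix S = [[160/173, 160/169], [160/37, 32/9]]; det S = -7843840/9735921
solve [mL_A; mL_B] = S·[w00; w01] and [mR_A; mR_B] = S·[w10; w11]:
  w00 = -1/2, w01 = -1/2, w10 = 1/2, w11 = -1/2

-1/2 -1/2 1/2 -1/2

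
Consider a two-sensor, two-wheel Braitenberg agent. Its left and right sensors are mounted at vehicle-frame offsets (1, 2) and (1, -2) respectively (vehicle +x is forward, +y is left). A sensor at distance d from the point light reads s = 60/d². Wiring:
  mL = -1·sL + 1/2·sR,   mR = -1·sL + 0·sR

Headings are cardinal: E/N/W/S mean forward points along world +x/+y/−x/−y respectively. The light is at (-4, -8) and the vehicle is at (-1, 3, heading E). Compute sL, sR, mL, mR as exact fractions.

12/37 60/97 -54/3589 -12/37

left sensor world pos  = (0, 5); dL² = 185
right sensor world pos = (0, 1); dR² = 97
sL = 60/185 = 12/37
sR = 60/97 = 60/97
mL = -1·sL + 1/2·sR = -54/3589
mR = -1·sL + 0·sR = -12/37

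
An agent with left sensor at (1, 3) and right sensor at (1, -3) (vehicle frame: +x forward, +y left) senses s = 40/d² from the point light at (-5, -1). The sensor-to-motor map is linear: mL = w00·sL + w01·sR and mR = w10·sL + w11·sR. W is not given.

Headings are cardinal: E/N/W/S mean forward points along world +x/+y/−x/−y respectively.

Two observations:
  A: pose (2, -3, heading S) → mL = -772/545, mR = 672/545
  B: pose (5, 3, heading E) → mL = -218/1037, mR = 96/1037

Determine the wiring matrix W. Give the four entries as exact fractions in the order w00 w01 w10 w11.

obs A: pose=(2,-3,S) → sL=40/109, sR=8/5, mL=-772/545, mR=672/545
obs B: pose=(5,3,E) → sL=4/17, sR=20/61, mL=-218/1037, mR=96/1037
sensor matrix S = [[40/109, 8/5], [4/17, 20/61]]; det S = -144768/565165
solve [mL_A; mL_B] = S·[w00; w01] and [mR_A; mR_B] = S·[w10; w11]:
  w00 = 1/2, w01 = -1, w10 = -1, w11 = 1

1/2 -1 -1 1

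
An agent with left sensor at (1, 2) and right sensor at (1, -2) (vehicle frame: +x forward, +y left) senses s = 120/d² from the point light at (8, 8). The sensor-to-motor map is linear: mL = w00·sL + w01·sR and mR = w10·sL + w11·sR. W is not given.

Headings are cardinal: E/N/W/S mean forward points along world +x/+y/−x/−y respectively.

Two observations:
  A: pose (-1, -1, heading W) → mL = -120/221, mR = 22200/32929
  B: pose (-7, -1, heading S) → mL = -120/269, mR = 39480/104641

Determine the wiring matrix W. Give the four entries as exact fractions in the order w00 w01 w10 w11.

obs A: pose=(-1,-1,W) → sL=120/221, sR=120/149, mL=-120/221, mR=22200/32929
obs B: pose=(-7,-1,S) → sL=120/269, sR=120/389, mL=-120/269, mR=39480/104641
sensor matrix S = [[120/221, 120/149], [120/269, 120/389]]; det S = -660787200/3445723489
solve [mL_A; mL_B] = S·[w00; w01] and [mR_A; mR_B] = S·[w10; w11]:
  w00 = -1, w01 = 0, w10 = 1/2, w11 = 1/2

-1 0 1/2 1/2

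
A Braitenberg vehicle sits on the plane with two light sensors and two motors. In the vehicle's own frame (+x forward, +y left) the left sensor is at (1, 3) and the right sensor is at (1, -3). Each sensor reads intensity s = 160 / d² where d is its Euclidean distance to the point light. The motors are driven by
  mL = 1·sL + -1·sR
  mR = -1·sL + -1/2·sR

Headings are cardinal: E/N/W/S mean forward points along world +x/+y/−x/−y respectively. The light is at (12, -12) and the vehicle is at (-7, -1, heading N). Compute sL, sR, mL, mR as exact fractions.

left sensor world pos  = (-10, 0); dL² = 628
right sensor world pos = (-4, 0); dR² = 400
sL = 160/628 = 40/157
sR = 160/400 = 2/5
mL = 1·sL + -1·sR = -114/785
mR = -1·sL + -1/2·sR = -357/785

40/157 2/5 -114/785 -357/785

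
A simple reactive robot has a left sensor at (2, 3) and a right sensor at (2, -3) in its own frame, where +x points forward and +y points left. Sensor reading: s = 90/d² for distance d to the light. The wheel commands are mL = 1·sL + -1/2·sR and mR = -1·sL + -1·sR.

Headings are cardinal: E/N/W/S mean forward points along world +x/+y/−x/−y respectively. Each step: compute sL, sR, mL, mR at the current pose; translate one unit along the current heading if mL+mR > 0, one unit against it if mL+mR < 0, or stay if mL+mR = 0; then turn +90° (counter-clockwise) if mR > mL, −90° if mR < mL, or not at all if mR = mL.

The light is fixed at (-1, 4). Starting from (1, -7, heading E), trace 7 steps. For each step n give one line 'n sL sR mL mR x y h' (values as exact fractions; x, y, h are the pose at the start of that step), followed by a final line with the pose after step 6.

0 9/8 45/106 387/424 -657/424 1 -7 E
1 18/37 90/173 1449/6401 -6444/6401 0 -7 S
2 9/17 9/5 -63/170 -198/85 0 -6 W
3 18/13 90/89 1017/1157 -2772/1157 1 -6 N
4 9/8 45/106 387/424 -657/424 1 -7 E
5 18/37 90/173 1449/6401 -6444/6401 0 -7 S
6 9/17 9/5 -63/170 -198/85 0 -6 W
final 1 -6 N

n=0: pose=(1,-7,E); sL=9/8, sR=45/106; mL=387/424, mR=-657/424; mL+mR=-135/212 → advance -1; mR−mL=-261/106 → turn -1·90°
n=1: pose=(0,-7,S); sL=18/37, sR=90/173; mL=1449/6401, mR=-6444/6401; mL+mR=-135/173 → advance -1; mR−mL=-7893/6401 → turn -1·90°
n=2: pose=(0,-6,W); sL=9/17, sR=9/5; mL=-63/170, mR=-198/85; mL+mR=-27/10 → advance -1; mR−mL=-333/170 → turn -1·90°
n=3: pose=(1,-6,N); sL=18/13, sR=90/89; mL=1017/1157, mR=-2772/1157; mL+mR=-135/89 → advance -1; mR−mL=-3789/1157 → turn -1·90°
n=4: pose=(1,-7,E); sL=9/8, sR=45/106; mL=387/424, mR=-657/424; mL+mR=-135/212 → advance -1; mR−mL=-261/106 → turn -1·90°
n=5: pose=(0,-7,S); sL=18/37, sR=90/173; mL=1449/6401, mR=-6444/6401; mL+mR=-135/173 → advance -1; mR−mL=-7893/6401 → turn -1·90°
n=6: pose=(0,-6,W); sL=9/17, sR=9/5; mL=-63/170, mR=-198/85; mL+mR=-27/10 → advance -1; mR−mL=-333/170 → turn -1·90°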